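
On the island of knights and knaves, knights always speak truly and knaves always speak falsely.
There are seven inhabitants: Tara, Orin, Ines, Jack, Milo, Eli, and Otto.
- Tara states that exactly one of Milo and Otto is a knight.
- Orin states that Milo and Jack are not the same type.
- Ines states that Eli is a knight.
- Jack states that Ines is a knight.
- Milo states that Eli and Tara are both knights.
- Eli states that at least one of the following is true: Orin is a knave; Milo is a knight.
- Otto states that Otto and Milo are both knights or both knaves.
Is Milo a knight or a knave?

Milo is a knight.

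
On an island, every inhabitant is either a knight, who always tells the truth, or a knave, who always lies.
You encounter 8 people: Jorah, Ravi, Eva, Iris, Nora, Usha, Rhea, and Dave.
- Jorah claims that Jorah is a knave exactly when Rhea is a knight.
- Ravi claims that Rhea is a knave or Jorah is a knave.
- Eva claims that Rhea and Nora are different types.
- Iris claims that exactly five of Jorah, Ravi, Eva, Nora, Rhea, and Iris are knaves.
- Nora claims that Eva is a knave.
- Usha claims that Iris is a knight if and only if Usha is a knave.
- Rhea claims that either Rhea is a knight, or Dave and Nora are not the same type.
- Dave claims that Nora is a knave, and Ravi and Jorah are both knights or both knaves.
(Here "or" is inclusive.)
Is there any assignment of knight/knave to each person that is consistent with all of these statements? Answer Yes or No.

No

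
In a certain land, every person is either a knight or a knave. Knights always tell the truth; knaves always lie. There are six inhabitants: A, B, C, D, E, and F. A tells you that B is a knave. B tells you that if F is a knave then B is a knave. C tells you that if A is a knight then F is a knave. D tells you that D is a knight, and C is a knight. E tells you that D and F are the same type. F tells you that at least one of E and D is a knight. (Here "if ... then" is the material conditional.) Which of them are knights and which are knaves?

A is a knave; "B is a knave" is false, as required.
Since B is a knight, "if F is a knave then B is a knave" needs to be true, which holds.
C (knight): "if A is a knight then F is a knave" — true. ✓
D is a knight; "D is a knight, and C is a knight" is true, as required.
As a knight, E's statement "D and F are the same type" should be true; it is.
F (knight): "at least one of E and D is a knight" — true. ✓

A is a knave, B is a knight, C is a knight, D is a knight, E is a knight, and F is a knight.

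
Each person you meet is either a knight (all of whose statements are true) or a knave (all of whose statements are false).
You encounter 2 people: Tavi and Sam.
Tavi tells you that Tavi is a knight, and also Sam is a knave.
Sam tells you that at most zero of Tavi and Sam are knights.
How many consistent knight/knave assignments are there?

1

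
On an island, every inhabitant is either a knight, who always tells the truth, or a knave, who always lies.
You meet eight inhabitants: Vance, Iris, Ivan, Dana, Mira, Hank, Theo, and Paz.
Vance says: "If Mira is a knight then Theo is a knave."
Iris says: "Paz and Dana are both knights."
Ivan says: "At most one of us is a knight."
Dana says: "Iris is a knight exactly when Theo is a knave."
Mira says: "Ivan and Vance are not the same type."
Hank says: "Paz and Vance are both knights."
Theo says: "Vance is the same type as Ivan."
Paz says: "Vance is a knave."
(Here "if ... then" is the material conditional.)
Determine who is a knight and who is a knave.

Vance (knight): "if Mira is a knight then Theo is a knave" — true. ✓
Iris is a knave, and the claim "Paz and Dana are both knights" is indeed False.
As a knave, Ivan's statement "at most one of us is a knight" should be False; it is.
Dana is a knave, so "Iris is a knight exactly when Theo is a knave" must be False — and it is.
Since Mira is a knight, "Ivan and Vance are not the same type" needs to be true, which holds.
As a knave, Hank's statement "Paz and Vance are both knights" should be False; it is.
Theo is a knave, so "Vance is the same type as Ivan" must be False — and it is.
Paz is a knave, so "Vance is a knave" must be False — and it is.

Vance is a knight, Iris is a knave, Ivan is a knave, Dana is a knave, Mira is a knight, Hank is a knave, Theo is a knave, and Paz is a knave.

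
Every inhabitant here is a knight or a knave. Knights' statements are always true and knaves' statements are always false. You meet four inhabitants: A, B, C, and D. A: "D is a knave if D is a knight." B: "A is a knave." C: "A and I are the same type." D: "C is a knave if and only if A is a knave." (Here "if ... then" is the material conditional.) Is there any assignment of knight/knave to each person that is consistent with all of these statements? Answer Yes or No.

Yes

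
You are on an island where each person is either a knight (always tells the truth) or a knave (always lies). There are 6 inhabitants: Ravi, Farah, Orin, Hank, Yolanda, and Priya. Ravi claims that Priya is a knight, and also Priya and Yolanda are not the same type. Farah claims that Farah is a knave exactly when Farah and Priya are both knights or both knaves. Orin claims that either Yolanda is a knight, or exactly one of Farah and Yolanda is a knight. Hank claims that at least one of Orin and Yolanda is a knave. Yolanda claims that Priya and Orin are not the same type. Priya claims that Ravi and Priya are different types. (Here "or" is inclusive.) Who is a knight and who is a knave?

As a knave, Ravi's statement "Priya is a knight, and also Priya and Yolanda are not the same type" should be False; it is.
Farah (knight): "Farah is a knave exactly when Farah and Priya are both knights or both knaves" — True. ✓
Orin is a knight, and the claim "either Yolanda is a knight, or exactly one of Farah and Yolanda is a knight" is indeed True.
Hank is a knave, and the claim "at least one of Orin and Yolanda is a knave" is indeed False.
Yolanda (knight): "Priya and Orin are not the same type" — True. ✓
Since Priya is a knave, "Ravi and Priya are different types" needs to be False, which holds.

Ravi is a knave, Farah is a knight, Orin is a knight, Hank is a knave, Yolanda is a knight, and Priya is a knave.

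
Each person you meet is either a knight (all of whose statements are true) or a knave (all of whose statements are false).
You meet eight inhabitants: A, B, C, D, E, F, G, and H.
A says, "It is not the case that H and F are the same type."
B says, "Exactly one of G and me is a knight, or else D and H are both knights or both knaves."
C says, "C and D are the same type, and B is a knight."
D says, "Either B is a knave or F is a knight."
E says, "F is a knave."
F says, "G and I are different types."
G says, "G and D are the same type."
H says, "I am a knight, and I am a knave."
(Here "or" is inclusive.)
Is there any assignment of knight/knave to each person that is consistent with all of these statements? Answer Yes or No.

Yes

One consistent assignment: A=knight, B=knight, C=knight, D=knight, E=knave, F=knight, G=knave, H=knave.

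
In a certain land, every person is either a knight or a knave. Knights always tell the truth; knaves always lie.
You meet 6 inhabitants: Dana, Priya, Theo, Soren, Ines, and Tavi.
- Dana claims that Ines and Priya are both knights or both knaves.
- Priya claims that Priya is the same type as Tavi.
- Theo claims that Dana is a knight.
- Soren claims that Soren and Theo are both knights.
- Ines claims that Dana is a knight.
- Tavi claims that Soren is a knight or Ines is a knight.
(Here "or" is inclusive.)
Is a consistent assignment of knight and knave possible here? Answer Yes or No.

Yes

One consistent assignment: Dana=knight, Priya=knight, Theo=knight, Soren=knight, Ines=knight, Tavi=knight.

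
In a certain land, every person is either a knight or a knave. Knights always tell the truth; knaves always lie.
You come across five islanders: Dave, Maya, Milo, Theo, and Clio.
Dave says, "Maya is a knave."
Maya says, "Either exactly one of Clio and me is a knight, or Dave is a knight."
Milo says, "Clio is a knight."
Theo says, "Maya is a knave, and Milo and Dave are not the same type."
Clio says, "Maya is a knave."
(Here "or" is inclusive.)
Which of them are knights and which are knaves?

Knights: Maya. Knaves: Dave, Milo, Theo, and Clio.

Dave is a knave, so "Maya is a knave" must be false — and it is.
Since Maya is a knight, "either exactly one of Clio and me is a knight, or Dave is a knight" needs to be True, which holds.
Milo is a knave, and the claim "Clio is a knight" is indeed false.
As a knave, Theo's statement "Maya is a knave, and Milo and Dave are not the same type" should be false; it is.
Clio (knave): "Maya is a knave" — false. ✓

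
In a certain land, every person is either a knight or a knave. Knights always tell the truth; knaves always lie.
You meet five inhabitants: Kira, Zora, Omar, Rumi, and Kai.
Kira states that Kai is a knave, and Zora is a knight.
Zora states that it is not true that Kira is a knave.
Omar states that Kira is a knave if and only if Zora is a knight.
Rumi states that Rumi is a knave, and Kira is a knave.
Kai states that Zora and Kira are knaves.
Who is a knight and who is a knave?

Knights: Kira and Zora. Knaves: Omar, Rumi, and Kai.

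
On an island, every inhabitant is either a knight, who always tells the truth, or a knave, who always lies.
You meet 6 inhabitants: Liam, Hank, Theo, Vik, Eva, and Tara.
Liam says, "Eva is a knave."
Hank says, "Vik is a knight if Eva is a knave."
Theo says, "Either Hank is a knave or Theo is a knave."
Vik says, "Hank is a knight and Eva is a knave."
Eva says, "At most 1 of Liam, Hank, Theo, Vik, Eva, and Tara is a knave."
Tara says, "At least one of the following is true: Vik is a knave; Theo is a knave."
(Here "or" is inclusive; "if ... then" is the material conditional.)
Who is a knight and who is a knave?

Since Liam is a knight, "Eva is a knave" needs to be true, which holds.
As a knave, Hank's statement "Vik is a knight if Eva is a knave" should be false; it is.
Theo (knight): "either Hank is a knave or Theo is a knave" — true. ✓
Vik is a knave; "Hank is a knight and Eva is a knave" is false, as required.
Since Eva is a knave, "at most 1 of Liam, Hank, Theo, Vik, Eva, and Tara is a knave" needs to be false, which holds.
Tara is a knight; "at least one of the following is true: Vik is a knave; Theo is a knave" is true, as required.

Liam is a knight, Hank is a knave, Theo is a knight, Vik is a knave, Eva is a knave, and Tara is a knight.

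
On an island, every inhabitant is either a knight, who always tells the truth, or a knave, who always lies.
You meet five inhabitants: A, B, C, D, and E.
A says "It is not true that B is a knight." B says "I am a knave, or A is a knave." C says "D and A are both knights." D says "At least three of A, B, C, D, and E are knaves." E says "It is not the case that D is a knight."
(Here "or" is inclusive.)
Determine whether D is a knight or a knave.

D is a knight.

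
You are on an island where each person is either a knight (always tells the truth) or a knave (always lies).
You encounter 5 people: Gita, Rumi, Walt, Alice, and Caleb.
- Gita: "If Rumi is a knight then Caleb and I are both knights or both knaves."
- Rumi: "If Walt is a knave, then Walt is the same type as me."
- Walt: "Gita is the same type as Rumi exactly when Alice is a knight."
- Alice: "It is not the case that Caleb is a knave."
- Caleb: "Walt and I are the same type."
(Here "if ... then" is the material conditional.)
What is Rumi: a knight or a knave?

Rumi is a knight.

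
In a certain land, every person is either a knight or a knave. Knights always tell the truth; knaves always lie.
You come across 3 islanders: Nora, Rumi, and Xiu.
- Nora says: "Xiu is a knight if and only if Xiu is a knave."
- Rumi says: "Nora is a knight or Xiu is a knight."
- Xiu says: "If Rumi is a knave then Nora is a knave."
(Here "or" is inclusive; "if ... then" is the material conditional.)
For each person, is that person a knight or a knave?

Suppose Nora is a knight. Then Nora's statement "Xiu is a knight if and only if Xiu is a knave" would have to be true. Checking the 4 ways to assign the others, none is consistent with every speaker.
(For instance, with Rumi=knight, Xiu=knight, Nora's claim "Xiu is a knight if and only if Xiu is a knave" comes out false where it would need to be true.)
So Nora must be a knave, making "Xiu is a knight if and only if Xiu is a knave" false. Taking Nora=knave, Rumi=knight, Xiu=knight, each remaining statement checks out:
  Rumi (knight): "Nora is a knight or Xiu is a knight" — true. ✓
  Xiu (knight): "if Rumi is a knave then Nora is a knave" — true. ✓
This is the unique consistent assignment.

Nora is a knave, Rumi is a knight, and Xiu is a knight.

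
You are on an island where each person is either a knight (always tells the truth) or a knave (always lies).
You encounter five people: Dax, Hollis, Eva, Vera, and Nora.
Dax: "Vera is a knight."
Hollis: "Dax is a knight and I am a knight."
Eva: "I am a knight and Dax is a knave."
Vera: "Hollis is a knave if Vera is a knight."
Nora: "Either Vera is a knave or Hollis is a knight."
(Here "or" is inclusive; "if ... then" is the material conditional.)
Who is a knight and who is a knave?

Dax (knight): "Vera is a knight" — true. ✓
Since Hollis is a knave, "Dax is a knight and I am a knight" needs to be false, which holds.
Eva is a knave, so "I am a knight and Dax is a knave" must be false — and it is.
Vera is a knight, and the claim "Hollis is a knave if Vera is a knight" is indeed true.
Nora is a knave; "either Vera is a knave or Hollis is a knight" is false, as required.

Dax is a knight, Hollis is a knave, Eva is a knave, Vera is a knight, and Nora is a knave.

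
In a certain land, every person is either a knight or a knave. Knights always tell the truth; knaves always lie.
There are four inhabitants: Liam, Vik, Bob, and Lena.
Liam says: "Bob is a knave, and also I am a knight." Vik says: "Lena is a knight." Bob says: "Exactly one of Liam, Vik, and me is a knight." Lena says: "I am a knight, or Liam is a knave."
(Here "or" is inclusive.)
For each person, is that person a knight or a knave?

Knights: Liam, Vik, and Lena. Knaves: Bob.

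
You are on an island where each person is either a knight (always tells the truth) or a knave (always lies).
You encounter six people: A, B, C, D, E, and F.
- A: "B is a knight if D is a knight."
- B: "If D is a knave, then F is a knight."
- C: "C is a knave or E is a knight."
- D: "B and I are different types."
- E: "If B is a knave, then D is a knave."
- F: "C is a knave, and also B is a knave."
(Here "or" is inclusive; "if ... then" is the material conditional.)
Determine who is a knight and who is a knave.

A is a knight, B is a knave, C is a knight, D is a knave, E is a knight, and F is a knave.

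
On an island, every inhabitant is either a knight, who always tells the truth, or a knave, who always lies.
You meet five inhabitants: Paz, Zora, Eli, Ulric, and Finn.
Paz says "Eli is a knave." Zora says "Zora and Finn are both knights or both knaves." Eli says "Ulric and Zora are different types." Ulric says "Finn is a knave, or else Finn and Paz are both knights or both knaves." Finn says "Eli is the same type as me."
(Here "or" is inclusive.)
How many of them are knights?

The unique consistent assignment is Paz=knave, Zora=knight, Eli=knight, Ulric=knave, Finn=knight.
That has 3 knights.

3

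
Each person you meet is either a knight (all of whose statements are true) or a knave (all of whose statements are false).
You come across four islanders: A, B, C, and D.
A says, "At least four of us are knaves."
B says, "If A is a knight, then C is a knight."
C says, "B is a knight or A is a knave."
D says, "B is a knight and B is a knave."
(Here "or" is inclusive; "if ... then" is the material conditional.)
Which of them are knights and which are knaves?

Since A is a knave, "at least four of us are knaves" needs to be False, which holds.
B is a knight; "if A is a knight, then C is a knight" is true, as required.
C (knight): "B is a knight or A is a knave" — true. ✓
D (knave): "B is a knight and B is a knave" — False. ✓

A is a knave, B is a knight, C is a knight, and D is a knave.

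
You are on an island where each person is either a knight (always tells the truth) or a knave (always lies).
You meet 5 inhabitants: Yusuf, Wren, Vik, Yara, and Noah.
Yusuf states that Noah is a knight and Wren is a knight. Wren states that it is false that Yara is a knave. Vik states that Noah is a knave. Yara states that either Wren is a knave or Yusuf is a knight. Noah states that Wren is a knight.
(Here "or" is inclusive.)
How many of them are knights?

The unique consistent assignment is Yusuf=knight, Wren=knight, Vik=knave, Yara=knight, Noah=knight.
That has 4 knights.

4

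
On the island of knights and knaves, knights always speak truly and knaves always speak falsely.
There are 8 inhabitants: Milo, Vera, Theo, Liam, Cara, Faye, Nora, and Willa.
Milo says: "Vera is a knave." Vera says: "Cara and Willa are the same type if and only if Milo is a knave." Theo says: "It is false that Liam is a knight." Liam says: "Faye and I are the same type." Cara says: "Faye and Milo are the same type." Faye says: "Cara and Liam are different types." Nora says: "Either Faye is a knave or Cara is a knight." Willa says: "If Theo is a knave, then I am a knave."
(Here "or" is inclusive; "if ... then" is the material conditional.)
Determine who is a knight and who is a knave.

As a knight, Milo's statement "Vera is a knave" should be True; it is.
Vera is a knave, so "Cara and Willa are the same type if and only if Milo is a knave" must be False — and it is.
Theo is a knight, so "it is false that Liam is a knight" must be True — and it is.
Liam is a knave, so "Faye and I are the same type" must be False — and it is.
Cara is a knight, so "Faye and Milo are the same type" must be True — and it is.
Since Faye is a knight, "Cara and Liam are different types" needs to be True, which holds.
Nora (knight): "either Faye is a knave or Cara is a knight" — True. ✓
Willa is a knight, and the claim "if Theo is a knave, then I am a knave" is indeed True.

Milo is a knight, Vera is a knave, Theo is a knight, Liam is a knave, Cara is a knight, Faye is a knight, Nora is a knight, and Willa is a knight.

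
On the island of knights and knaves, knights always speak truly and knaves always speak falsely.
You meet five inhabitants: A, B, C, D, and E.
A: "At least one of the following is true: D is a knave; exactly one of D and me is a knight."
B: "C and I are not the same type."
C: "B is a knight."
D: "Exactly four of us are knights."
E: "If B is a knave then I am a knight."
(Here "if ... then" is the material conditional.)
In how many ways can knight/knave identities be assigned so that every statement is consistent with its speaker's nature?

2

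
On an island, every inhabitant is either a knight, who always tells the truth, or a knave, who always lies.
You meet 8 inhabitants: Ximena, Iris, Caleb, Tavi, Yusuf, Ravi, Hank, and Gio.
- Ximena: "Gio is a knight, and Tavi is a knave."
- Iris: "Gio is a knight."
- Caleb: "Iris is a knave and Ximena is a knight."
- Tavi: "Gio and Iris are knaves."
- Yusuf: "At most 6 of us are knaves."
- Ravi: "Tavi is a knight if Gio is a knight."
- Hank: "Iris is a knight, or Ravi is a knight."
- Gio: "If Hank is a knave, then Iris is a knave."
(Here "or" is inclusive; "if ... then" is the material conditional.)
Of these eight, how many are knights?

5

The unique consistent assignment is Ximena=knight, Iris=knight, Caleb=knave, Tavi=knave, Yusuf=knight, Ravi=knave, Hank=knight, Gio=knight.
That has 5 knights.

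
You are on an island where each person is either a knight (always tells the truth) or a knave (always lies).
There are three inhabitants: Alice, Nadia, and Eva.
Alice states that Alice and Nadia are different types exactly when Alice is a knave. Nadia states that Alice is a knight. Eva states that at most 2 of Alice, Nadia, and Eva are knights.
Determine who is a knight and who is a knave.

Alice is a knave, Nadia is a knave, and Eva is a knight.

Alice (knave): "Alice and Nadia are different types exactly when Alice is a knave" — false. ✓
Nadia is a knave; "Alice is a knight" is false, as required.
Eva is a knight, so "at most 2 of Alice, Nadia, and Eva are knights" must be true — and it is.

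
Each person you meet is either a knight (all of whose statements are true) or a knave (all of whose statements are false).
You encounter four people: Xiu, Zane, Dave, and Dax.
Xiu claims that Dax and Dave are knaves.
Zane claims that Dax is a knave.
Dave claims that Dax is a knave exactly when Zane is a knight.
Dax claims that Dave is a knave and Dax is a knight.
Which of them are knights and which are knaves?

Knights: Zane and Dave. Knaves: Xiu and Dax.

Suppose Xiu is a knight. Then Xiu's statement "Dax and Dave are knaves" would have to be true. Checking the 8 ways to assign the others, none is consistent with every speaker.
(For instance, with Zane=knight, Dave=knight, Dax=knave, Xiu's claim "Dax and Dave are knaves" comes out false where it would need to be true.)
So Xiu must be a knave, making "Dax and Dave are knaves" false. Taking Xiu=knave, Zane=knight, Dave=knight, Dax=knave, each remaining statement checks out:
  Zane (knight): "Dax is a knave" — true. ✓
  Dave (knight): "Dax is a knave exactly when Zane is a knight" — true. ✓
  Dax (knave): "Dave is a knave and Dax is a knight" — false. ✓
This is the unique consistent assignment.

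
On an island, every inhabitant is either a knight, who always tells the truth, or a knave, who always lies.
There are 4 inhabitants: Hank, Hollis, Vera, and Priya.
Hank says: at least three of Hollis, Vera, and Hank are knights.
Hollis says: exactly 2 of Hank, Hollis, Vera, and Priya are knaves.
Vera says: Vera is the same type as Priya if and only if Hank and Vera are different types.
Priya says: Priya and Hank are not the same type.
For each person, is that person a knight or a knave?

Knights: none. Knaves: Hank, Hollis, Vera, and Priya.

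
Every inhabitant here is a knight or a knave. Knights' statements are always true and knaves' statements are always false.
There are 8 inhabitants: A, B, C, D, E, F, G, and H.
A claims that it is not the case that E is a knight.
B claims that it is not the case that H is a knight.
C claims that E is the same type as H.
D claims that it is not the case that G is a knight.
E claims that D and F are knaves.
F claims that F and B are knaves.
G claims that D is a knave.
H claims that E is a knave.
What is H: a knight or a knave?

H is a knave.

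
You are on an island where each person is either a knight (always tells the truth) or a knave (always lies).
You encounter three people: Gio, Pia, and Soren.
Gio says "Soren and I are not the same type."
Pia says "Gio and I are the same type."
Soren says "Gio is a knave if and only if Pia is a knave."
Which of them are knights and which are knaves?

Gio is a knight, Pia is a knave, and Soren is a knave.

Gio (knight): "Soren and I are not the same type" — True. ✓
Pia is a knave, and the claim "Gio and I are the same type" is indeed false.
Soren (knave): "Gio is a knave if and only if Pia is a knave" — false. ✓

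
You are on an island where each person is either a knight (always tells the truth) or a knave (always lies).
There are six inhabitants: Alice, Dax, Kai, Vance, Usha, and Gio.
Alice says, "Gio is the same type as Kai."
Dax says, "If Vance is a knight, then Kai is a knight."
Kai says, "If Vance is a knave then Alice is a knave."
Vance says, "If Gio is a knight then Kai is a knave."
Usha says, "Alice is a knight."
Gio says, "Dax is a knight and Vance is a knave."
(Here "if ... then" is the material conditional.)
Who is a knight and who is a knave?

Since Alice is a knave, "Gio is the same type as Kai" needs to be false, which holds.
As a knight, Dax's statement "if Vance is a knight, then Kai is a knight" should be true; it is.
Kai is a knight, so "if Vance is a knave then Alice is a knave" must be true — and it is.
Vance (knight): "if Gio is a knight then Kai is a knave" — true. ✓
Usha (knave): "Alice is a knight" — false. ✓
As a knave, Gio's statement "Dax is a knight and Vance is a knave" should be false; it is.

Alice is a knave, Dax is a knight, Kai is a knight, Vance is a knight, Usha is a knave, and Gio is a knave.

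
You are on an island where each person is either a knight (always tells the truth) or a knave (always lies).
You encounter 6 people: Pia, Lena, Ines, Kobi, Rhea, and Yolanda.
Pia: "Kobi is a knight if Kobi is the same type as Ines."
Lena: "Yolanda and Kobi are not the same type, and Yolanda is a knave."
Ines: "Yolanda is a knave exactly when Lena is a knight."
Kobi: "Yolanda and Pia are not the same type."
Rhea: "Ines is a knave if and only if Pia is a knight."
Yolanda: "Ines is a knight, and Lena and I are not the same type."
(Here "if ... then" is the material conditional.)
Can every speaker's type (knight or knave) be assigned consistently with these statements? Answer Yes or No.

Yes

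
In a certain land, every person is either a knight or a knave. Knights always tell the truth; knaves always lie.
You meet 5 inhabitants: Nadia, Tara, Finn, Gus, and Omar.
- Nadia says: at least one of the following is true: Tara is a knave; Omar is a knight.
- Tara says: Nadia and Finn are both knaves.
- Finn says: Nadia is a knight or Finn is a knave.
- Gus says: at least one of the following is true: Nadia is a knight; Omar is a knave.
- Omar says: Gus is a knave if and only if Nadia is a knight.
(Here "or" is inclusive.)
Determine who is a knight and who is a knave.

Nadia is a knight; "at least one of the following is true: Tara is a knave; Omar is a knight" is true, as required.
As a knave, Tara's statement "Nadia and Finn are both knaves" should be false; it is.
Finn is a knight, and the claim "Nadia is a knight or Finn is a knave" is indeed true.
Gus is a knight, so "at least one of the following is true: Nadia is a knight; Omar is a knave" must be true — and it is.
Omar (knave): "Gus is a knave if and only if Nadia is a knight" — false. ✓

Knights: Nadia, Finn, and Gus. Knaves: Tara and Omar.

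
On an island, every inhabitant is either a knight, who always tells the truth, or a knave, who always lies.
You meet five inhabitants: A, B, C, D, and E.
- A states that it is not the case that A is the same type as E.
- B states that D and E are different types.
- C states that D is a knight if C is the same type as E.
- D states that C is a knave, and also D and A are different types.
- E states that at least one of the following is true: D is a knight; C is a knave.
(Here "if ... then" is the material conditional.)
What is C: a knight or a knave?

C is a knight.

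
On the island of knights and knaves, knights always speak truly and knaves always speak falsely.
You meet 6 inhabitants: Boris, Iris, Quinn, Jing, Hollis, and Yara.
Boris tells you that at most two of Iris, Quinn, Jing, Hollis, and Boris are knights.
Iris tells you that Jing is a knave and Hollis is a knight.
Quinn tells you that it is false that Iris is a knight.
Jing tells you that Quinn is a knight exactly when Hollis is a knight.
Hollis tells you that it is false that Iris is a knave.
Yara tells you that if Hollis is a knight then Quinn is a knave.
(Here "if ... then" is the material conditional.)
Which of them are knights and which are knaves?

As a knight, Boris's statement "at most two of Iris, Quinn, Jing, Hollis, and Boris are knights" should be true; it is.
Iris is a knave, so "Jing is a knave and Hollis is a knight" must be False — and it is.
Quinn (knight): "it is false that Iris is a knight" — true. ✓
As a knave, Jing's statement "Quinn is a knight exactly when Hollis is a knight" should be False; it is.
Since Hollis is a knave, "it is false that Iris is a knave" needs to be False, which holds.
Yara is a knight; "if Hollis is a knight then Quinn is a knave" is true, as required.

Boris is a knight, Iris is a knave, Quinn is a knight, Jing is a knave, Hollis is a knave, and Yara is a knight.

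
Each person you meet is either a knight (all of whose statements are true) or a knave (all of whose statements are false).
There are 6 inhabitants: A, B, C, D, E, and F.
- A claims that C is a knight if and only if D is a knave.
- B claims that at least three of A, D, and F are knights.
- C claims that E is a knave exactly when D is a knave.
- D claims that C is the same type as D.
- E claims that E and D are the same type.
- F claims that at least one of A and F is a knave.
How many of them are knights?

The unique consistent assignment is A=knave, B=knave, C=knight, D=knight, E=knight, F=knight.
That has 4 knights.

4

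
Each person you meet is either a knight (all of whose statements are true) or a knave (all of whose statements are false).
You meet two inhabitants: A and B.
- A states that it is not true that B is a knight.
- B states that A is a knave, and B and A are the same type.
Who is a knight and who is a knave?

A is a knight and B is a knave.

As a knight, A's statement "it is not true that B is a knight" should be True; it is.
B is a knave; "A is a knave, and B and A are the same type" is false, as required.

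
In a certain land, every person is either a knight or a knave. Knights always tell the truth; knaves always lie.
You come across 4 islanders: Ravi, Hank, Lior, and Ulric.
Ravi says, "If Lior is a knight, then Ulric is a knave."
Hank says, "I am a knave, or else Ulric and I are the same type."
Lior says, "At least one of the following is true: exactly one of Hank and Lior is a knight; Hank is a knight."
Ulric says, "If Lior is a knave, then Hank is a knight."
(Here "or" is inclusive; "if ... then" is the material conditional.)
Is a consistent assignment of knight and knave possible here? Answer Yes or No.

Yes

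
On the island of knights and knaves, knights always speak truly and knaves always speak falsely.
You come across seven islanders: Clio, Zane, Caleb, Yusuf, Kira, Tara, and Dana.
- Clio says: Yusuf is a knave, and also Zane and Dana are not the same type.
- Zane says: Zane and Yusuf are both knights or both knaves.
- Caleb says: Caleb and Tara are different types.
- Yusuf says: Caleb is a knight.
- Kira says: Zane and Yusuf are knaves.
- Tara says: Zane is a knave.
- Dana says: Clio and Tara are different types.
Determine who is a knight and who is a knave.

Clio is a knave; "Yusuf is a knave, and also Zane and Dana are not the same type" is False, as required.
Zane is a knight; "Zane and Yusuf are both knights or both knaves" is True, as required.
Caleb is a knight; "Caleb and Tara are different types" is True, as required.
As a knight, Yusuf's statement "Caleb is a knight" should be True; it is.
Since Kira is a knave, "Zane and Yusuf are knaves" needs to be False, which holds.
Tara is a knave; "Zane is a knave" is False, as required.
Dana is a knave, and the claim "Clio and Tara are different types" is indeed False.

Clio is a knave, Zane is a knight, Caleb is a knight, Yusuf is a knight, Kira is a knave, Tara is a knave, and Dana is a knave.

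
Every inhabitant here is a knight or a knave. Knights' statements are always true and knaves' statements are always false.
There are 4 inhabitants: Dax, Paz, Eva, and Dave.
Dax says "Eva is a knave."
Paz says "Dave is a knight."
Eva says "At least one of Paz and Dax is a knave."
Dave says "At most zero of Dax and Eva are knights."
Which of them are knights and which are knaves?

Dax is a knave, Paz is a knave, Eva is a knight, and Dave is a knave.

Suppose Dax is a knight. Then Dax's statement "Eva is a knave" would have to be true. Checking the 8 ways to assign the others, none is consistent with every speaker.
(For instance, with Paz=knave, Eva=knight, Dave=knave, Dax's claim "Eva is a knave" comes out false where it would need to be true.)
So Dax must be a knave, making "Eva is a knave" false. Taking Dax=knave, Paz=knave, Eva=knight, Dave=knave, each remaining statement checks out:
  Paz (knave): "Dave is a knight" — false. ✓
  Eva (knight): "at least one of Paz and Dax is a knave" — true. ✓
  Dave (knave): "at most zero of Dax and Eva are knights" — false. ✓
This is the unique consistent assignment.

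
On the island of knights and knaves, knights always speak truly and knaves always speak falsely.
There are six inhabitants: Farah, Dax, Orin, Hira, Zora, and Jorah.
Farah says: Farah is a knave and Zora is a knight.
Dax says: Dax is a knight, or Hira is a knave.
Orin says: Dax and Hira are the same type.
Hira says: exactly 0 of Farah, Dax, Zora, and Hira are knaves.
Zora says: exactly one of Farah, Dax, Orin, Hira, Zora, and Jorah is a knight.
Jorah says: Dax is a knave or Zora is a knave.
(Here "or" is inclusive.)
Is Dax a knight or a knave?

Dax is a knight.

Consistent assignments: {Farah=knave, Dax=knight, Orin=knave, Hira=knave, Zora=knave, Jorah=knight}
In every consistent assignment, Dax is a knight.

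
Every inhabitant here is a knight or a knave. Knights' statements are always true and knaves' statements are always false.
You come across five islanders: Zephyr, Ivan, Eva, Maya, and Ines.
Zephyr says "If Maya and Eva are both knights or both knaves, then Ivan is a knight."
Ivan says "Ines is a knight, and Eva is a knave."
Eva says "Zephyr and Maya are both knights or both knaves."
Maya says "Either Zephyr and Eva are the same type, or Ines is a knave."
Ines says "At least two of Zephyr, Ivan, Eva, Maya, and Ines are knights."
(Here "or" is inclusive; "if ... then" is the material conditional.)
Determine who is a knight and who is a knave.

Knights: Zephyr, Ivan, and Ines. Knaves: Eva and Maya.

Zephyr is a knight; "if Maya and Eva are both knights or both knaves, then Ivan is a knight" is True, as required.
Ivan (knight): "Ines is a knight, and Eva is a knave" — True. ✓
Eva is a knave, and the claim "Zephyr and Maya are both knights or both knaves" is indeed false.
Since Maya is a knave, "either Zephyr and Eva are the same type, or Ines is a knave" needs to be false, which holds.
Since Ines is a knight, "at least two of Zephyr, Ivan, Eva, Maya, and Ines are knights" needs to be True, which holds.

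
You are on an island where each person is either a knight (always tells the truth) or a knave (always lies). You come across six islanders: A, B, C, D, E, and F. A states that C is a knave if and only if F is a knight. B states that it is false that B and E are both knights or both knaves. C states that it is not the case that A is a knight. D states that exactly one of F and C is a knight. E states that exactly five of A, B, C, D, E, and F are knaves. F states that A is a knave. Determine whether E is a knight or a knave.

E is a knave.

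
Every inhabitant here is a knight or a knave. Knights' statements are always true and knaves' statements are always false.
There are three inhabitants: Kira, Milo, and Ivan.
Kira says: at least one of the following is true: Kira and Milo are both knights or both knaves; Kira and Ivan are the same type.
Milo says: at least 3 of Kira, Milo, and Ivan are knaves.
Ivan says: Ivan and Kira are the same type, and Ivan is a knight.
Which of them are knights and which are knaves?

Suppose Kira is a knave. Then Kira's statement "at least one of the following is true: Kira and Milo are both knights or both knaves; Kira and Ivan are the same type" would have to be false. Checking the 4 ways to assign the others, none is consistent with every speaker.
(For instance, with Milo=knave, Ivan=knight, Kira's claim "at least one of the following is true: Kira and Milo are both knights or both knaves; Kira and Ivan are the same type" comes out true where it would need to be false.)
So Kira must be a knight, making "at least one of the following is true: Kira and Milo are both knights or both knaves; Kira and Ivan are the same type" true. Taking Kira=knight, Milo=knave, Ivan=knight, each remaining statement checks out:
  Milo (knave): "at least 3 of Kira, Milo, and Ivan are knaves" — false. ✓
  Ivan (knight): "Ivan and Kira are the same type, and Ivan is a knight" — true. ✓
This is the unique consistent assignment.

Kira is a knight, Milo is a knave, and Ivan is a knight.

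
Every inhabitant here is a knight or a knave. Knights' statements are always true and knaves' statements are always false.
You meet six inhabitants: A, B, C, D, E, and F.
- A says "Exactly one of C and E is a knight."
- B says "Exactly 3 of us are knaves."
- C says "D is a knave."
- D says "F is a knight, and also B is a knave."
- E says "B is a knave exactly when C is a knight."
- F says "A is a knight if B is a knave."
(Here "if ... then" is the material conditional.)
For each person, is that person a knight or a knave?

As a knave, A's statement "exactly one of C and E is a knight" should be false; it is.
B (knave): "exactly 3 of us are knaves" — false. ✓
C is a knight; "D is a knave" is True, as required.
D is a knave; "F is a knight, and also B is a knave" is false, as required.
E is a knight, and the claim "B is a knave exactly when C is a knight" is indeed True.
F is a knave, so "A is a knight if B is a knave" must be false — and it is.

A is a knave, B is a knave, C is a knight, D is a knave, E is a knight, and F is a knave.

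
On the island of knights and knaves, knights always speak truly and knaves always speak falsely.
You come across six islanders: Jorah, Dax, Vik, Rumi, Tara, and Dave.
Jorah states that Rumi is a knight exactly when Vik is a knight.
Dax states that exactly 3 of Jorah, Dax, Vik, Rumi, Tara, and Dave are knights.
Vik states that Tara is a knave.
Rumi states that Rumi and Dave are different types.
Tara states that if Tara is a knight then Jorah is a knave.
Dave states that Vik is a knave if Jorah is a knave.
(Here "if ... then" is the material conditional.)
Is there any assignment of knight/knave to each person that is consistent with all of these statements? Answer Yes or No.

No

Checking all 64 assignments, each has at least one speaker whose statement's truth value contradicts their type.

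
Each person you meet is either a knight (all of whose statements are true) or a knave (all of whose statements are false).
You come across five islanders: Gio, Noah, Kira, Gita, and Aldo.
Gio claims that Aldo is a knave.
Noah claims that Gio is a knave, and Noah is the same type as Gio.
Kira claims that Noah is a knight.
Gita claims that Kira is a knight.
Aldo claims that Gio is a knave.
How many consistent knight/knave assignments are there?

Consistent assignments:
  Gio=knight, Noah=knave, Kira=knave, Gita=knave, Aldo=knave

1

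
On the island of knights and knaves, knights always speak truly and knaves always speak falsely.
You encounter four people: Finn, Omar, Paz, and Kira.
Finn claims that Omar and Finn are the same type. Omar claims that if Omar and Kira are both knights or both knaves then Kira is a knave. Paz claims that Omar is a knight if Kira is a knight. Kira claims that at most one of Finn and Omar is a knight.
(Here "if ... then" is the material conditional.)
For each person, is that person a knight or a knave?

As a knight, Finn's statement "Omar and Finn are the same type" should be true; it is.
Omar is a knight; "if Omar and Kira are both knights or both knaves then Kira is a knave" is true, as required.
Paz is a knight, so "Omar is a knight if Kira is a knight" must be true — and it is.
As a knave, Kira's statement "at most one of Finn and Omar is a knight" should be False; it is.

Finn is a knight, Omar is a knight, Paz is a knight, and Kira is a knave.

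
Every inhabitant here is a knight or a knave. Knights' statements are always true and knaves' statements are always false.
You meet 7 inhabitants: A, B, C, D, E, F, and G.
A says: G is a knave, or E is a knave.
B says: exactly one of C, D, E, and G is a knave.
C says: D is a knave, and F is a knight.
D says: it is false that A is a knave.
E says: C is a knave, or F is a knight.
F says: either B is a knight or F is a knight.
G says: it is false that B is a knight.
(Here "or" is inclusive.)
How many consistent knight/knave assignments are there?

1

Consistent assignments:
  A=knave, B=knave, C=knave, D=knave, E=knight, F=knave, G=knight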